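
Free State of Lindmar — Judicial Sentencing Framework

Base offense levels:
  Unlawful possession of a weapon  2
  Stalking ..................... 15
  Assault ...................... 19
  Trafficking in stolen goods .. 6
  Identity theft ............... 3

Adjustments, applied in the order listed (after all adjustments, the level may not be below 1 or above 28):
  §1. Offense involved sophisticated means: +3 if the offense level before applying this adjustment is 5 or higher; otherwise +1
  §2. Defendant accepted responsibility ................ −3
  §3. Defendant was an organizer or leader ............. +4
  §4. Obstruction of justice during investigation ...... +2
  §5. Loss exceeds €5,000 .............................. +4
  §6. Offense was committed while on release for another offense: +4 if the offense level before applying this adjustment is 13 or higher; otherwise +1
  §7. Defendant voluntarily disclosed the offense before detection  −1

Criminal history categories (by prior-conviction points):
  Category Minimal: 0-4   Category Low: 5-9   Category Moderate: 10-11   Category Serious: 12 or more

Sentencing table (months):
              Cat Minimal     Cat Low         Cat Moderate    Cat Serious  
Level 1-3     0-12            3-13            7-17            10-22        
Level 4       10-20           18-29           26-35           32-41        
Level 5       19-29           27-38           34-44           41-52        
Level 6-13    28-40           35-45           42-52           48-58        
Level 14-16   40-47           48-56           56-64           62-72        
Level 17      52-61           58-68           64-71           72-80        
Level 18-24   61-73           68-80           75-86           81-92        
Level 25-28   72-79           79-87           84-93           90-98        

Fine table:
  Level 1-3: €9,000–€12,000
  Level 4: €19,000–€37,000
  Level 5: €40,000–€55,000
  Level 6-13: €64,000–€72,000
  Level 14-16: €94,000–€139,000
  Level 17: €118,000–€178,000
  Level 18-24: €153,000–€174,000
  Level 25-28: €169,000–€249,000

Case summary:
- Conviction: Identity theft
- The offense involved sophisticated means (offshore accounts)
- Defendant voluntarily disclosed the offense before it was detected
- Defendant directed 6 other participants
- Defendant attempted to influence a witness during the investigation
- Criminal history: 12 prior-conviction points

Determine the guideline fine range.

Base offense level for identity theft: 3.
§1 applies (level before this adjustment is 3 < 5, so +1): 3 + 1 = 4.
§2 does not apply.
§3 applies: 4 + 4 = 8.
§4 applies: 8 + 2 = 10.
§6 does not apply.
§7 applies: 10 − 1 = 9.
Final offense level: 9.
Level 9 falls in the 6-13 band.
Fine table: Level 6-13 → €64,000–€72,000.

€64,000–€72,000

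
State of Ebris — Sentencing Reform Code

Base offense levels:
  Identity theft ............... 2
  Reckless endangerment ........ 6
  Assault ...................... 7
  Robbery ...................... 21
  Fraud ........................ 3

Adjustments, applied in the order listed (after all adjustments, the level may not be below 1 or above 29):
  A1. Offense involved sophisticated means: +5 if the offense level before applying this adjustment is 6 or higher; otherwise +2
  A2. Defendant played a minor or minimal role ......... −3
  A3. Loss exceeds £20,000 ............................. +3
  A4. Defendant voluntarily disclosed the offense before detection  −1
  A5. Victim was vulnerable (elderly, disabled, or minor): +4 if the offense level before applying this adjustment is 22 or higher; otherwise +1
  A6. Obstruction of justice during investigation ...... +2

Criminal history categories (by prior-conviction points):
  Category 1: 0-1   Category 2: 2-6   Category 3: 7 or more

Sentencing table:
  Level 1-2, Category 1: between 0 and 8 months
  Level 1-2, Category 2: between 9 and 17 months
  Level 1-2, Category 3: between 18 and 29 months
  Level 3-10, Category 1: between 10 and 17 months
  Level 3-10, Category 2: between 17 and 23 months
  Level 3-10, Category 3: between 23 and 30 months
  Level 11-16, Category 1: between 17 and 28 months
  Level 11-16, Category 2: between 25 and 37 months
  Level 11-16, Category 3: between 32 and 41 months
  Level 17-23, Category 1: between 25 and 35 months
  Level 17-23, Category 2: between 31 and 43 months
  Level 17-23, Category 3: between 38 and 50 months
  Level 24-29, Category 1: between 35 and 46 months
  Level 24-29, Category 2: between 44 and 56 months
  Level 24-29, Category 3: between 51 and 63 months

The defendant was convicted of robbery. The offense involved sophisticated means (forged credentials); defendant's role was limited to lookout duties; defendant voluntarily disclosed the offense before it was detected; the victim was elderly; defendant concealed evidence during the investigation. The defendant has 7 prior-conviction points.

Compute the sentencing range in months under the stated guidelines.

Base offense level for robbery: 21.
A1 applies (level before this adjustment is 21 ≥ 6, so +5): 21 + 5 = 26.
A2 applies: 26 − 3 = 23.
A4 applies: 23 − 1 = 22.
A5 applies (level before this adjustment is 22 ≥ 22, so +4): 22 + 4 = 26.
A6 applies: 26 + 2 = 28.
Final offense level: 28.
Criminal history: 7 prior points → Category 3 (7+).
Level 28 falls in the 24-29 band.
Grid: Level 24-29 × Category 3 = 51-63 months.

51-63 months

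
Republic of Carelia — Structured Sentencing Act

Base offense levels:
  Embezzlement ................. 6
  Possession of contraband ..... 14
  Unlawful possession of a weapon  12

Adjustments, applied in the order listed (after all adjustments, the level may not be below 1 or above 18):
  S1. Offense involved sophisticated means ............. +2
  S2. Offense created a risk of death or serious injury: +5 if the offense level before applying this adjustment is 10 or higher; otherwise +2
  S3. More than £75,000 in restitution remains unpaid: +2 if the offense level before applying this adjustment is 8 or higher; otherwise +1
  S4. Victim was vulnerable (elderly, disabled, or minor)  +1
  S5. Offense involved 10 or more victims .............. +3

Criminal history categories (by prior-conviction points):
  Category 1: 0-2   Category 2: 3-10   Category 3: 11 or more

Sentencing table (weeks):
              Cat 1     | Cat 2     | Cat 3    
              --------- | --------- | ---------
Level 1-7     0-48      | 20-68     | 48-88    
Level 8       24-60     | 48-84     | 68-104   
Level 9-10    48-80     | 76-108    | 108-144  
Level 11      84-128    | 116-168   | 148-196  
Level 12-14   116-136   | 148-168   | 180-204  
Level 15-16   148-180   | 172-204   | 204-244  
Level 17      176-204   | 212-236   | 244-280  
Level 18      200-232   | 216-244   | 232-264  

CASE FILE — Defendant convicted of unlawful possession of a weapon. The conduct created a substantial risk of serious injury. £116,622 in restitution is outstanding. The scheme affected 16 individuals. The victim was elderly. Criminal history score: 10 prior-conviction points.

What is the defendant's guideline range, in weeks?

Base offense level for unlawful possession of a weapon: 12.
S2 applies (level before this adjustment is 12 ≥ 10, so +5): 12 + 5 = 17.
S3 applies (level before this adjustment is 17 ≥ 8, so +2): 17 + 2 = 19.
S4 applies: 19 + 1 = 20.
S5 applies: 20 + 3 = 23.
Level 23 exceeds the maximum of 18; capped at 18.
Final offense level: 18.
Criminal history: 10 prior points → Category 2 (3-10).
Level 18 falls in the 18 band.
Grid: Level 18 × Category 2 = 216-244 weeks.

216-244 weeks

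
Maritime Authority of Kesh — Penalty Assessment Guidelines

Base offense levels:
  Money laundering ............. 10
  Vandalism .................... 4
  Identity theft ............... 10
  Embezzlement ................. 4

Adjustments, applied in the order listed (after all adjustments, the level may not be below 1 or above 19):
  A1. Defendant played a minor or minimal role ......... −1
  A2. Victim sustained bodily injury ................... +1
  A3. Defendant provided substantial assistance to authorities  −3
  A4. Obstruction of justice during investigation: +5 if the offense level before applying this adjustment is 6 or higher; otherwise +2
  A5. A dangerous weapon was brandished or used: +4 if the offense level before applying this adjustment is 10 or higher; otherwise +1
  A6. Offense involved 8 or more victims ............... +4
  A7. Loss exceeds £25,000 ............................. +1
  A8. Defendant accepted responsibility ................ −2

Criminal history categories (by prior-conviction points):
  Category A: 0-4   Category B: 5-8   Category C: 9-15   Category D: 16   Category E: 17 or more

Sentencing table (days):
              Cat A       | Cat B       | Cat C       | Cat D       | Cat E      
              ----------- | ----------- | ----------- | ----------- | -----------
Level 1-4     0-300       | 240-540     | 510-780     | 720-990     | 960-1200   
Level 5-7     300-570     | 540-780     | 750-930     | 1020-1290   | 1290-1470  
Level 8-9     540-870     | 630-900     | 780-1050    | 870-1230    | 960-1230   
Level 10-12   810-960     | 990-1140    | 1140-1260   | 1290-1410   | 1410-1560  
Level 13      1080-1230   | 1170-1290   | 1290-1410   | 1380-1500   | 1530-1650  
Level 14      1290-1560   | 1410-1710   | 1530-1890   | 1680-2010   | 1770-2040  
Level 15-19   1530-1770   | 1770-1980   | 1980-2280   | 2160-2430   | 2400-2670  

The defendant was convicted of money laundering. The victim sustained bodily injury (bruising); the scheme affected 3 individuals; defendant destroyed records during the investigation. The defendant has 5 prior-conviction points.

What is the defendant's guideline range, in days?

1770-1980 days

Base offense level for money laundering: 10.
A1 does not apply.
A2 applies: 10 + 1 = 11.
A4 applies (level before this adjustment is 11 ≥ 6, so +5): 11 + 5 = 16.
A7 does not apply.
Final offense level: 16.
Criminal history: 5 prior points → Category B (5-8).
Level 16 falls in the 15-19 band.
Grid: Level 15-19 × Category B = 1770-1980 days.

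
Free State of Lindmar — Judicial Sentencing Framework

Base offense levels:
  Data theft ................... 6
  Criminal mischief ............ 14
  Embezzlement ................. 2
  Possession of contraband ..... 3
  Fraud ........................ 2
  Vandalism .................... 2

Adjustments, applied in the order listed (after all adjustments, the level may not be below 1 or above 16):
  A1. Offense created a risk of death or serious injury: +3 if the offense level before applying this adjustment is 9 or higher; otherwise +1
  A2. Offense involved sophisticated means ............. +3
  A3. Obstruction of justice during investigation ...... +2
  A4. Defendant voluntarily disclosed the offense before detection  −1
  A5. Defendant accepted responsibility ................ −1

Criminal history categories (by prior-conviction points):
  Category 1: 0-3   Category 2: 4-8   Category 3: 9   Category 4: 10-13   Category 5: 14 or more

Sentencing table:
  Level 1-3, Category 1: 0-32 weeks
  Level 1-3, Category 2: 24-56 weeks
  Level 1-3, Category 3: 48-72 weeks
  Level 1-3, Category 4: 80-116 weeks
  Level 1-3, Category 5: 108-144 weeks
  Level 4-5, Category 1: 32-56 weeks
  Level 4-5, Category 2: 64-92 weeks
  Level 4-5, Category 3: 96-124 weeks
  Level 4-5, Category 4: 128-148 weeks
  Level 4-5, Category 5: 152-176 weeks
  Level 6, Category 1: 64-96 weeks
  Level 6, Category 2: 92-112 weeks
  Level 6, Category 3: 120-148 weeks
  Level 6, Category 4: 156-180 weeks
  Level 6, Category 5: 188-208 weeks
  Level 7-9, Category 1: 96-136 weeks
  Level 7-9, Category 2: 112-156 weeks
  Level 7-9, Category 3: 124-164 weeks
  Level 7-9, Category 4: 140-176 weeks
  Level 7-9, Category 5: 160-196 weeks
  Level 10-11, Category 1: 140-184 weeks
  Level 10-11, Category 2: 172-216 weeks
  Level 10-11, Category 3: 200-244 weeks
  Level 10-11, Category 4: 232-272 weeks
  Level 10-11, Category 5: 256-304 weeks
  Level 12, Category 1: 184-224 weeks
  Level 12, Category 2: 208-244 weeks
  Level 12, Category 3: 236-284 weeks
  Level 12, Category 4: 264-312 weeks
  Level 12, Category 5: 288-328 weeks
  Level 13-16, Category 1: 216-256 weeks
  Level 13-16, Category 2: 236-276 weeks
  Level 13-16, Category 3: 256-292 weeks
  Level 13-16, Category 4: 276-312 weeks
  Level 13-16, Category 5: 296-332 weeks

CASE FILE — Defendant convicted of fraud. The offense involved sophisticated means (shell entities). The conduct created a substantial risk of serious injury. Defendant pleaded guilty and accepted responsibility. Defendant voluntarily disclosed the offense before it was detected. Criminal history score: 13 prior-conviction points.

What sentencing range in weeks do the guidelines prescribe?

128-148 weeks

Base offense level for fraud: 2.
A1 applies (level before this adjustment is 2 < 9, so +1): 2 + 1 = 3.
A2 applies: 3 + 3 = 6.
A4 applies: 6 − 1 = 5.
A5 applies: 5 − 1 = 4.
Final offense level: 4.
Criminal history: 13 prior points → Category 4 (10-13).
Level 4 falls in the 4-5 band.
Grid: Level 4-5 × Category 4 = 128-148 weeks.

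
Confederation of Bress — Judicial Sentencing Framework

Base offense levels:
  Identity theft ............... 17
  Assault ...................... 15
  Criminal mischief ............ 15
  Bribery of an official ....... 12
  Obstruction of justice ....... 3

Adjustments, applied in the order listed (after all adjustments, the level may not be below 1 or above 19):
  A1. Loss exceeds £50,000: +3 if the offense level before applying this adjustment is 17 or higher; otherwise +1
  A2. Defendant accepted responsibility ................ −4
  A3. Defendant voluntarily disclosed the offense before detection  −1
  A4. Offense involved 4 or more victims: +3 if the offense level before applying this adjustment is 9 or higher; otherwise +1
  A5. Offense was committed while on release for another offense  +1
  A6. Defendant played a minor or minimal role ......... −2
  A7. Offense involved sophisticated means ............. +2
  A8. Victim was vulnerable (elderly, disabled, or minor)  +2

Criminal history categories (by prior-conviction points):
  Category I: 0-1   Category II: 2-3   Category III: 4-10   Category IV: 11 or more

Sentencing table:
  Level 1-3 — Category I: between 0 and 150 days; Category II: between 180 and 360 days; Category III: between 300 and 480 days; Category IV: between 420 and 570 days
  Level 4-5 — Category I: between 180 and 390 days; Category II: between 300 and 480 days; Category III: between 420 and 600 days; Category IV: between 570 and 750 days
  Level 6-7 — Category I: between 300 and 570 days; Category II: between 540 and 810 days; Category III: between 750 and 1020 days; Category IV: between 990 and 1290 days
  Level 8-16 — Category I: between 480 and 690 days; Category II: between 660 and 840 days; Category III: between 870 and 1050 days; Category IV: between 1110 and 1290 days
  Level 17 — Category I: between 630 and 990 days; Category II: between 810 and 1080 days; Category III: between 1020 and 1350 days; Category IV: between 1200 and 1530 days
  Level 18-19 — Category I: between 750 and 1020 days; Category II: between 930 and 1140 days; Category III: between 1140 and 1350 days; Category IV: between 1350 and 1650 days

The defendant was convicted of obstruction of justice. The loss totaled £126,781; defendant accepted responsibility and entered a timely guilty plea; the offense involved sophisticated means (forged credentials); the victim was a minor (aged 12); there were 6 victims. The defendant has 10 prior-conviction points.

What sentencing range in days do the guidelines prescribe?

420-600 days

Base offense level for obstruction of justice: 3.
A1 applies (level before this adjustment is 3 < 17, so +1): 3 + 1 = 4.
A2 applies: 4 − 4 = 0.
A4 applies (level before this adjustment is 0 < 9, so +1): 0 + 1 = 1.
A5 does not apply.
A6 does not apply.
A7 applies: 1 + 2 = 3.
A8 applies: 3 + 2 = 5.
Final offense level: 5.
Criminal history: 10 prior points → Category III (4-10).
Level 5 falls in the 4-5 band.
Grid: Level 4-5 × Category III = 420-600 days.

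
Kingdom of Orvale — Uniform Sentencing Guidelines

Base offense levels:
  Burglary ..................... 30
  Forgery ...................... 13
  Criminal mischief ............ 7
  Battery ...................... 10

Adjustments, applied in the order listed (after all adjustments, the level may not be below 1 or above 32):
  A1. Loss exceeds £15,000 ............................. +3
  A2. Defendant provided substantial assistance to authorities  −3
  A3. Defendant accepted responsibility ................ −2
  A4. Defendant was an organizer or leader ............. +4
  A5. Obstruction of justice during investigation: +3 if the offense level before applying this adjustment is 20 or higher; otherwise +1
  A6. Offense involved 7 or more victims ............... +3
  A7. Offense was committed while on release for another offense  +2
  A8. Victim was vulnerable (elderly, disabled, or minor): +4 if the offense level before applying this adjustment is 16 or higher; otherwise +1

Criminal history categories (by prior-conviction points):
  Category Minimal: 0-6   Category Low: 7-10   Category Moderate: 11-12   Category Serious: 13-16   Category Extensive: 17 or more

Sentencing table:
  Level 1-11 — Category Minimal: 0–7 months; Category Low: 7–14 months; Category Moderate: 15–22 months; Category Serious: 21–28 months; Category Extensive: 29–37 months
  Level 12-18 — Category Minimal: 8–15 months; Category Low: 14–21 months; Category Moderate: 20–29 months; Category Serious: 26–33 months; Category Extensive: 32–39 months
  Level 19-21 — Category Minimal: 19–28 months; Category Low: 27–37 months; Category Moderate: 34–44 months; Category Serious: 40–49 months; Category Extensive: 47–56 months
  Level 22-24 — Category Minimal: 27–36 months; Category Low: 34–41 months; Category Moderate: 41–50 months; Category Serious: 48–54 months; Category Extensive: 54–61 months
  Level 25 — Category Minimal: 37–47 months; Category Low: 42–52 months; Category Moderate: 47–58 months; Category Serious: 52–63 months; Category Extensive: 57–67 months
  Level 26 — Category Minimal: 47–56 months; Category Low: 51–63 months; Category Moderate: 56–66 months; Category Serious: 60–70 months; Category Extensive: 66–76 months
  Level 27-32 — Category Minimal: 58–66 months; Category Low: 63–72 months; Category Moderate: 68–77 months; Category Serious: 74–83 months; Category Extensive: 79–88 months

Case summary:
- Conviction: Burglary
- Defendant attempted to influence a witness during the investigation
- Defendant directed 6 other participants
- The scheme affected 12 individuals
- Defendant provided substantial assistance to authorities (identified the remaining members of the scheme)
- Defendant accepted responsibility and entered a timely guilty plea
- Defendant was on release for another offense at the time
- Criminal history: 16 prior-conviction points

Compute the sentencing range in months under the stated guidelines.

Base offense level for burglary: 30.
A2 applies: 30 − 3 = 27.
A3 applies: 27 − 2 = 25.
A4 applies: 25 + 4 = 29.
A5 applies (level before this adjustment is 29 ≥ 20, so +3): 29 + 3 = 32.
A6 applies: 32 + 3 = 35.
A7 applies: 35 + 2 = 37.
A8 does not apply.
Level 37 exceeds the maximum of 32; capped at 32.
Final offense level: 32.
Criminal history: 16 prior points → Category Serious (13-16).
Level 32 falls in the 27-32 band.
Grid: Level 27-32 × Category Serious = 74-83 months.

74-83 months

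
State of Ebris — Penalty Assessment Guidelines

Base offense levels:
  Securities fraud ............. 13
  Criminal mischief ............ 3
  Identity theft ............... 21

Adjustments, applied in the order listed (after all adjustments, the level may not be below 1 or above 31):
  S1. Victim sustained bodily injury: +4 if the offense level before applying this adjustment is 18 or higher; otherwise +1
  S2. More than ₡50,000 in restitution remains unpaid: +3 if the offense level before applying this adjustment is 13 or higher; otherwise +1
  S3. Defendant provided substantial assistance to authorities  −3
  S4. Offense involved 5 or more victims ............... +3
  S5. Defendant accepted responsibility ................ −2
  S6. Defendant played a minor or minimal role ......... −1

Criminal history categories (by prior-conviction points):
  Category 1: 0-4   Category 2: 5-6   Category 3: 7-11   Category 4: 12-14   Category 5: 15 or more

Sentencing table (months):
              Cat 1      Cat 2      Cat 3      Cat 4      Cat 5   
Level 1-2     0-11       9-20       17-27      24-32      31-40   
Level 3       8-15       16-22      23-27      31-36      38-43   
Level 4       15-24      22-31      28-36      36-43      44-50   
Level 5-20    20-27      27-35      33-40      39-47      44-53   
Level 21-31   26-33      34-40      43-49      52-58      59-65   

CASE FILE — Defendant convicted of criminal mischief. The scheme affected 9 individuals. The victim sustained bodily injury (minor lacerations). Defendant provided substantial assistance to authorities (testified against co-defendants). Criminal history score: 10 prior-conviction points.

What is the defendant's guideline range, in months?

28-36 months

Base offense level for criminal mischief: 3.
S1 applies (level before this adjustment is 3 < 18, so +1): 3 + 1 = 4.
S3 applies: 4 − 3 = 1.
S4 applies: 1 + 3 = 4.
S6 does not apply.
Final offense level: 4.
Criminal history: 10 prior points → Category 3 (7-11).
Level 4 falls in the 4 band.
Grid: Level 4 × Category 3 = 28-36 months.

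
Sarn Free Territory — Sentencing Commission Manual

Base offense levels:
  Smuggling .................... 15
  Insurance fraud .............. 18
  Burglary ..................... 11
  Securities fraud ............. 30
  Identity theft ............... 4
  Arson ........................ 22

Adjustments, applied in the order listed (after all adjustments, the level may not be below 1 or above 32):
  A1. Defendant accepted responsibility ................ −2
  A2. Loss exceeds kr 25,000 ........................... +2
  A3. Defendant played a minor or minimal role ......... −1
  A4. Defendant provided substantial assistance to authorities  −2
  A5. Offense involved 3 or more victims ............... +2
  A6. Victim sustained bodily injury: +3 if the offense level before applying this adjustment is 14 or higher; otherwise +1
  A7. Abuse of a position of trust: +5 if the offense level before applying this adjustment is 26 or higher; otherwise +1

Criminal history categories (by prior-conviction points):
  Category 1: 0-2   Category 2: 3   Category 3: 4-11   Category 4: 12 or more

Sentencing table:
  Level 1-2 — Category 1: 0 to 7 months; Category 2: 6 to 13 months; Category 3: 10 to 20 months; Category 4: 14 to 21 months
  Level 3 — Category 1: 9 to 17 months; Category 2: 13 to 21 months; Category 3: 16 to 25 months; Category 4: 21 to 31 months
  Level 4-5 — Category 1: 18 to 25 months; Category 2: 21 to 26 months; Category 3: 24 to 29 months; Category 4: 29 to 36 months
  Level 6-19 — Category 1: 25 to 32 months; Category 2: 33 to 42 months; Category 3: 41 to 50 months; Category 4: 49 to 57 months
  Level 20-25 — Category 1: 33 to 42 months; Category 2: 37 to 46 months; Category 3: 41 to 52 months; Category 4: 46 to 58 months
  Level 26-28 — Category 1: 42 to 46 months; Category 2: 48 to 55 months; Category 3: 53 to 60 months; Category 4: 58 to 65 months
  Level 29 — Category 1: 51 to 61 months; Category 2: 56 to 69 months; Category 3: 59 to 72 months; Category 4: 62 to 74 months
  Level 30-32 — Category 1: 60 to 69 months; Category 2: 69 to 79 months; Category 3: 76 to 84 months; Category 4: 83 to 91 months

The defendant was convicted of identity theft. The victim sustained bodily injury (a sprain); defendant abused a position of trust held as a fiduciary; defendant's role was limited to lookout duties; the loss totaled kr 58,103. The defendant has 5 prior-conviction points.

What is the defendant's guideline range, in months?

41-50 months

Base offense level for identity theft: 4.
A1 does not apply.
A2 applies: 4 + 2 = 6.
A3 applies: 6 − 1 = 5.
A5 does not apply.
A6 applies (level before this adjustment is 5 < 14, so +1): 5 + 1 = 6.
A7 applies (level before this adjustment is 6 < 26, so +1): 6 + 1 = 7.
Final offense level: 7.
Criminal history: 5 prior points → Category 3 (4-11).
Level 7 falls in the 6-19 band.
Grid: Level 6-19 × Category 3 = 41-50 months.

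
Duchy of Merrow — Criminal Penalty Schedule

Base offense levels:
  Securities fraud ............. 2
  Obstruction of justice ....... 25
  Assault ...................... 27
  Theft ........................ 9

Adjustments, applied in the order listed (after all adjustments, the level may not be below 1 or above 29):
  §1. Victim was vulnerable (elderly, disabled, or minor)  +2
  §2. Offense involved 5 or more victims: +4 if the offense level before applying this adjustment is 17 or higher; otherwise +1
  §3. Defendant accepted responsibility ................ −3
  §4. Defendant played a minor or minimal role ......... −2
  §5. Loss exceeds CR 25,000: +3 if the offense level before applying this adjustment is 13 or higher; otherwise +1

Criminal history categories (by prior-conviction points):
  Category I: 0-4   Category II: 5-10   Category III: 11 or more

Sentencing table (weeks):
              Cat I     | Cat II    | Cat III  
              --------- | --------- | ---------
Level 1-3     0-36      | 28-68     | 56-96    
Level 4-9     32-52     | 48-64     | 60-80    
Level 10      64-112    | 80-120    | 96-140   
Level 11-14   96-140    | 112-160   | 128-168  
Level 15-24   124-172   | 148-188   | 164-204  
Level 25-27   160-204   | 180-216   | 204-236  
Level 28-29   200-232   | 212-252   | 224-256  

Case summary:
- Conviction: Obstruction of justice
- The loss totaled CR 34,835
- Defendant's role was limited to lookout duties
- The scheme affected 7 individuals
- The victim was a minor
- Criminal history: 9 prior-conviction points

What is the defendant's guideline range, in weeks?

212-252 weeks

Base offense level for obstruction of justice: 25.
§1 applies: 25 + 2 = 27.
§2 applies (level before this adjustment is 27 ≥ 17, so +4): 27 + 4 = 31.
§4 applies: 31 − 2 = 29.
§5 applies (level before this adjustment is 29 ≥ 13, so +3): 29 + 3 = 32.
Level 32 exceeds the maximum of 29; capped at 29.
Final offense level: 29.
Criminal history: 9 prior points → Category II (5-10).
Level 29 falls in the 28-29 band.
Grid: Level 28-29 × Category II = 212-252 weeks.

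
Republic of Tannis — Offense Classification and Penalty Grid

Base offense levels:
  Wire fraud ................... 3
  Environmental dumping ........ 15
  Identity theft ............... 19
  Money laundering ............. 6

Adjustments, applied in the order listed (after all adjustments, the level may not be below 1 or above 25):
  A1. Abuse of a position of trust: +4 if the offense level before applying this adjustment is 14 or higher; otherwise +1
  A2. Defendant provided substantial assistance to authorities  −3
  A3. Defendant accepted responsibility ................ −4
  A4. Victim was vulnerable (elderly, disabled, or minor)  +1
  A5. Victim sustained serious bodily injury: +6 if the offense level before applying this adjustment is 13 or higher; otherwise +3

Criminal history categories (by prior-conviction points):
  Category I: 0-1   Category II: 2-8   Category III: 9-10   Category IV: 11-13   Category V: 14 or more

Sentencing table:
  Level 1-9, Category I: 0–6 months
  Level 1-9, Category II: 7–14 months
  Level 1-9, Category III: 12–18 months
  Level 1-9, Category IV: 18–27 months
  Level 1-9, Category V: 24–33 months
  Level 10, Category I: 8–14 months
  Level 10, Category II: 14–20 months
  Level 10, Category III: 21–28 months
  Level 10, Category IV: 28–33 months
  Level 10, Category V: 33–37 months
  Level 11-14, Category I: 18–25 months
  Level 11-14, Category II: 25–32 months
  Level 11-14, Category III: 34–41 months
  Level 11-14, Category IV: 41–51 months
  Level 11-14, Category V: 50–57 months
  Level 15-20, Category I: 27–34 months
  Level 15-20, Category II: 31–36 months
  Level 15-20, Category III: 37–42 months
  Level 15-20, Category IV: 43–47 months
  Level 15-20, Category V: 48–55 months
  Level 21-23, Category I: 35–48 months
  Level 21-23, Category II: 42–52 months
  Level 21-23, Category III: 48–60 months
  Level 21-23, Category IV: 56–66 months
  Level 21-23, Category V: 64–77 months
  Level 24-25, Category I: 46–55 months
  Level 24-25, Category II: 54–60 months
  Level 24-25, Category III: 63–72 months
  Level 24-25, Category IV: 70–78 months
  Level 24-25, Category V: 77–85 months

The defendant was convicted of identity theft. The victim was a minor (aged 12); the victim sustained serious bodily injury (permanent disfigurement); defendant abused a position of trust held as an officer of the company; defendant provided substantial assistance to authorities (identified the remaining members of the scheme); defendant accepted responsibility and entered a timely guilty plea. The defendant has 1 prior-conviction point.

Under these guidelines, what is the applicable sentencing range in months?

Base offense level for identity theft: 19.
A1 applies (level before this adjustment is 19 ≥ 14, so +4): 19 + 4 = 23.
A2 applies: 23 − 3 = 20.
A3 applies: 20 − 4 = 16.
A4 applies: 16 + 1 = 17.
A5 applies (level before this adjustment is 17 ≥ 13, so +6): 17 + 6 = 23.
Final offense level: 23.
Criminal history: 1 prior point → Category I (0-1).
Level 23 falls in the 21-23 band.
Grid: Level 21-23 × Category I = 35-48 months.

35-48 months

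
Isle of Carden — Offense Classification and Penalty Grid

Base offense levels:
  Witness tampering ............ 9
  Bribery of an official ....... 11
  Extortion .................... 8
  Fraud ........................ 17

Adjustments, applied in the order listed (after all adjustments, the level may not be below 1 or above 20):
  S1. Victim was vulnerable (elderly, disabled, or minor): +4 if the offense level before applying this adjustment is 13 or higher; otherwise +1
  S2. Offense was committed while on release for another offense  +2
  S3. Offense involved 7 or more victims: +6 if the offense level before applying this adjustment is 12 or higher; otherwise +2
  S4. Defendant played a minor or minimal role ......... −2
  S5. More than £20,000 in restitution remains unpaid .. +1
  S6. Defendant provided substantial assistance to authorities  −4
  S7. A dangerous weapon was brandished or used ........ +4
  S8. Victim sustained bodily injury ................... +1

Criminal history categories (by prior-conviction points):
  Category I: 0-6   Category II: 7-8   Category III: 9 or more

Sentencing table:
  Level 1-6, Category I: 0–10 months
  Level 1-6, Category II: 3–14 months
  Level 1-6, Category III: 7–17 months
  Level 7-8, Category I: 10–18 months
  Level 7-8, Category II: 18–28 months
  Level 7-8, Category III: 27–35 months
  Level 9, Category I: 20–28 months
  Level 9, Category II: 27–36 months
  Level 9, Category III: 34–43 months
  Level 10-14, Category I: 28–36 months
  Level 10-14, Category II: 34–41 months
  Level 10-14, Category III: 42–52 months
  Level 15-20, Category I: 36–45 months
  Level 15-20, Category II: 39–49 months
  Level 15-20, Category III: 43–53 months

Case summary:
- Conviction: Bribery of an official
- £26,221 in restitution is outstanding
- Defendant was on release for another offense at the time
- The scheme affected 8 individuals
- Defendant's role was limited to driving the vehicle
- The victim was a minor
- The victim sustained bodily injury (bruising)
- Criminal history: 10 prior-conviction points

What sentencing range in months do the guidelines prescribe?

43-53 months

Base offense level for bribery of an official: 11.
S1 applies (level before this adjustment is 11 < 13, so +1): 11 + 1 = 12.
S2 applies: 12 + 2 = 14.
S3 applies (level before this adjustment is 14 ≥ 12, so +6): 14 + 6 = 20.
S4 applies: 20 − 2 = 18.
S5 applies: 18 + 1 = 19.
S6 does not apply.
S7 does not apply.
S8 applies: 19 + 1 = 20.
Final offense level: 20.
Criminal history: 10 prior points → Category III (9+).
Level 20 falls in the 15-20 band.
Grid: Level 15-20 × Category III = 43-53 months.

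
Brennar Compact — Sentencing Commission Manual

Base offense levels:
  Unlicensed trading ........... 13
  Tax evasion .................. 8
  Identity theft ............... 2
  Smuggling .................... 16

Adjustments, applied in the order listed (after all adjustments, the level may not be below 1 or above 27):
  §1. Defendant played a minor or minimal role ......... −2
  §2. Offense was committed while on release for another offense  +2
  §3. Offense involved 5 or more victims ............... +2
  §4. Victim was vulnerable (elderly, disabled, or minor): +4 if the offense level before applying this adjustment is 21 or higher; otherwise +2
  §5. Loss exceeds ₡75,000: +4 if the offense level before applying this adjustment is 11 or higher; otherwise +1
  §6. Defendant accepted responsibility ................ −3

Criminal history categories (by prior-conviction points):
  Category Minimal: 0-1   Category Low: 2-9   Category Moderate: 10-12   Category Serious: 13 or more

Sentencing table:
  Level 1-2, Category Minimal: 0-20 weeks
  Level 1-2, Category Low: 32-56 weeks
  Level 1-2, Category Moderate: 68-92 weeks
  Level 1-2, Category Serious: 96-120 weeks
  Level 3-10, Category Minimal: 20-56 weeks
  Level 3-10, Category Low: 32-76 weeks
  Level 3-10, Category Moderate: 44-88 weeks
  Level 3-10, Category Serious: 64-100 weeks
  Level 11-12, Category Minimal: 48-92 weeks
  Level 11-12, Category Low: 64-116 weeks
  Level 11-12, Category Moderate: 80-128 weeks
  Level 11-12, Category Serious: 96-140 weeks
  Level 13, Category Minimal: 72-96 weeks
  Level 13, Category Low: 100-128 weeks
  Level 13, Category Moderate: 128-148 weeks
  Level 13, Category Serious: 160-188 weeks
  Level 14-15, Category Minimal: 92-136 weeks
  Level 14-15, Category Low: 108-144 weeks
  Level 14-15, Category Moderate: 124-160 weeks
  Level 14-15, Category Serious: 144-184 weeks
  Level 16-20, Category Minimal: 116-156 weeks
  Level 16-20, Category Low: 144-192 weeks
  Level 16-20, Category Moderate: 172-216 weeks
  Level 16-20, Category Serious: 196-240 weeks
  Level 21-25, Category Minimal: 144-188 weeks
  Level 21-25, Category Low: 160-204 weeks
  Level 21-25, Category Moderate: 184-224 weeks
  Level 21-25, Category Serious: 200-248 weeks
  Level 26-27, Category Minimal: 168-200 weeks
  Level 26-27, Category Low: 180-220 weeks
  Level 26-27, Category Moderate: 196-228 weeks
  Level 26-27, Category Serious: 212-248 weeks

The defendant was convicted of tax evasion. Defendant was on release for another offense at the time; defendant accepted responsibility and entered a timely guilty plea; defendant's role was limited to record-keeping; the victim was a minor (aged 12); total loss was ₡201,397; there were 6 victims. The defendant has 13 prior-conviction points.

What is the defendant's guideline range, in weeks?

Base offense level for tax evasion: 8.
§1 applies: 8 − 2 = 6.
§2 applies: 6 + 2 = 8.
§3 applies: 8 + 2 = 10.
§4 applies (level before this adjustment is 10 < 21, so +2): 10 + 2 = 12.
§5 applies (level before this adjustment is 12 ≥ 11, so +4): 12 + 4 = 16.
§6 applies: 16 − 3 = 13.
Final offense level: 13.
Criminal history: 13 prior points → Category Serious (13+).
Level 13 falls in the 13 band.
Grid: Level 13 × Category Serious = 160-188 weeks.

160-188 weeks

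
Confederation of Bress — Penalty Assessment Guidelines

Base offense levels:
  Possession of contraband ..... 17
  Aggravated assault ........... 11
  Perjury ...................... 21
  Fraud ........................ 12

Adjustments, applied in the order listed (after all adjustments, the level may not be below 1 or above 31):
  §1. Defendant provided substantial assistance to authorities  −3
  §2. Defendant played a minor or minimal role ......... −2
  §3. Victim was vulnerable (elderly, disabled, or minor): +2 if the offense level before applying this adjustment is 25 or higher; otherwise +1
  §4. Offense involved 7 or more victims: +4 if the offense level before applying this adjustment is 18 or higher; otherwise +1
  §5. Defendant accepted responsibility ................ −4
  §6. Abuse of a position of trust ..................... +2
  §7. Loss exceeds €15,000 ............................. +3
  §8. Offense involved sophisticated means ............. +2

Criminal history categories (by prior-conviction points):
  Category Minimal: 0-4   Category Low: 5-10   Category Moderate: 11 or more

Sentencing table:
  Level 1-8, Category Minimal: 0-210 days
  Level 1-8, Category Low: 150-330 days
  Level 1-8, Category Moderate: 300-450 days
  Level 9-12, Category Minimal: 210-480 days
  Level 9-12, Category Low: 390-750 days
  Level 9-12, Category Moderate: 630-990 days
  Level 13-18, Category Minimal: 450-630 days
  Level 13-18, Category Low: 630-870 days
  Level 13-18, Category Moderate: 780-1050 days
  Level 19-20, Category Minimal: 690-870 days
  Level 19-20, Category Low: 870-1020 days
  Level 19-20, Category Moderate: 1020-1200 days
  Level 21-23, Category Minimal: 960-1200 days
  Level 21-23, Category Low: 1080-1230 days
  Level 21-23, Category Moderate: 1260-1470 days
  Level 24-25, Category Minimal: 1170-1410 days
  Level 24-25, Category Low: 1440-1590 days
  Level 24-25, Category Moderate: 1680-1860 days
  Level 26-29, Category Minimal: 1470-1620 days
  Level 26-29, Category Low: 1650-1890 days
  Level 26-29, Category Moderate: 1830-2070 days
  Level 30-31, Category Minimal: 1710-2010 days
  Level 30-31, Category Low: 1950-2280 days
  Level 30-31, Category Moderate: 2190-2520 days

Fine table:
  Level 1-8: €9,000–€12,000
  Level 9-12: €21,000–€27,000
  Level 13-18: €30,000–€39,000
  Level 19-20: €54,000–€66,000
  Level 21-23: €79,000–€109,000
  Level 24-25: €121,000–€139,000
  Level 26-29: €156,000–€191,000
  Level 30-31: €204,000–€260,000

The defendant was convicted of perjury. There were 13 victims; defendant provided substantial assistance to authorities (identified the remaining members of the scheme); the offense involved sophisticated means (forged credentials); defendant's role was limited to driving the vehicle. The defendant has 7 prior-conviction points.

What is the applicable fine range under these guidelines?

Base offense level for perjury: 21.
§1 applies: 21 − 3 = 18.
§2 applies: 18 − 2 = 16.
§3 does not apply.
§4 applies (level before this adjustment is 16 < 18, so +1): 16 + 1 = 17.
§5 does not apply.
§7 does not apply.
§8 applies: 17 + 2 = 19.
Final offense level: 19.
Level 19 falls in the 19-20 band.
Fine table: Level 19-20 → €54,000–€66,000.

€54,000–€66,000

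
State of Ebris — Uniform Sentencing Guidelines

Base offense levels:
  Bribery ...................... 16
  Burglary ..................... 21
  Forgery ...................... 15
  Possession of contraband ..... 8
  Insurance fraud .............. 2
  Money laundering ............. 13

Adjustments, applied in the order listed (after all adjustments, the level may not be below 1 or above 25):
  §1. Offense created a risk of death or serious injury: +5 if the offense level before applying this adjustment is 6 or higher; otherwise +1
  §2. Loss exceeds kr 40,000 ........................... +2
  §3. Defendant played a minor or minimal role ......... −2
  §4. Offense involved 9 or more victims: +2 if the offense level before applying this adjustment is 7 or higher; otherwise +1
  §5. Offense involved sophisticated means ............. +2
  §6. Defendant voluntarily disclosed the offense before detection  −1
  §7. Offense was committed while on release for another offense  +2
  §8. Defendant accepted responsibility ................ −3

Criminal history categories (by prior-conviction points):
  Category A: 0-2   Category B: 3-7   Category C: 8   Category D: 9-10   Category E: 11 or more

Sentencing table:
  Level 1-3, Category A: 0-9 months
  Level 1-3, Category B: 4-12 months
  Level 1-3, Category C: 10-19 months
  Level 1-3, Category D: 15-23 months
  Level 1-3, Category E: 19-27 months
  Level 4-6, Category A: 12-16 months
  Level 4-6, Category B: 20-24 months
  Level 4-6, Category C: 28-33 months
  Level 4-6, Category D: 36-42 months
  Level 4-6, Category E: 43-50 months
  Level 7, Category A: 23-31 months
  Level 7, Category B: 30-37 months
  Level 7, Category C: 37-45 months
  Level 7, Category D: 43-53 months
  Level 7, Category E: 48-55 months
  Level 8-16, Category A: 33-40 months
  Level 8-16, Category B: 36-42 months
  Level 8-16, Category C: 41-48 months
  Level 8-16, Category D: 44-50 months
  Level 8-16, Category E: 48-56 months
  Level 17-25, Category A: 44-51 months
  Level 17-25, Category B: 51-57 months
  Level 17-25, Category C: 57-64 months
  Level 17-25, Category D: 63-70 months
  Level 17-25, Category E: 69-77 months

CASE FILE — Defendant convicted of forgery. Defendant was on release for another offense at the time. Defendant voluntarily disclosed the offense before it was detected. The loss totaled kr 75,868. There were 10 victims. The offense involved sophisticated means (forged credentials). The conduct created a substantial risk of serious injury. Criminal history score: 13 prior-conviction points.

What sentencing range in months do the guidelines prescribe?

69-77 months

Base offense level for forgery: 15.
§1 applies (level before this adjustment is 15 ≥ 6, so +5): 15 + 5 = 20.
§2 applies: 20 + 2 = 22.
§3 does not apply.
§4 applies (level before this adjustment is 22 ≥ 7, so +2): 22 + 2 = 24.
§5 applies: 24 + 2 = 26.
§6 applies: 26 − 1 = 25.
§7 applies: 25 + 2 = 27.
Level 27 exceeds the maximum of 25; capped at 25.
Final offense level: 25.
Criminal history: 13 prior points → Category E (11+).
Level 25 falls in the 17-25 band.
Grid: Level 17-25 × Category E = 69-77 months.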